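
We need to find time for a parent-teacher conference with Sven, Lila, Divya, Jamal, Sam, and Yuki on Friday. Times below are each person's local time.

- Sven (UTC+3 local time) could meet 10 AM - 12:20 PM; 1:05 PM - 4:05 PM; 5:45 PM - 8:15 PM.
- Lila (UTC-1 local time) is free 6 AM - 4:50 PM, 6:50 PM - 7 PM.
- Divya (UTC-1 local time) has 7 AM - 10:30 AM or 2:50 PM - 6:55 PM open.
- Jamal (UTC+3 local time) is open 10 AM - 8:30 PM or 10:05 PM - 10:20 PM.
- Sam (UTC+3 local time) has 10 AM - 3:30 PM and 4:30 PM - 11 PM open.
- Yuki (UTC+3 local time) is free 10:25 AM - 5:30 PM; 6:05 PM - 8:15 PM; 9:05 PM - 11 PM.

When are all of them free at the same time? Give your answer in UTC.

Sven in UTC: 07:00-09:20, 10:05-13:05, 14:45-17:15 (subtract 3h to convert from UTC+3).
Lila in UTC: 07:00-17:50, 19:50-20:00 (add 1h to convert from UTC-1).
Divya in UTC: 08:00-11:30, 15:50-19:55 (add 1h to convert from UTC-1).
Jamal in UTC: 07:00-17:30, 19:05-19:20 (subtract 3h to convert from UTC+3).
Sam in UTC: 07:00-12:30, 13:30-20:00 (subtract 3h to convert from UTC+3).
Yuki in UTC: 07:25-14:30, 15:05-17:15, 18:05-20:00 (subtract 3h to convert from UTC+3).
Sven ∩ Lila: 07:00-09:20, 10:05-13:05, 14:45-17:15.
Sven ∩ Lila ∩ Divya: 08:00-09:20, 10:05-11:30, 15:50-17:15.
Sven ∩ Lila ∩ Divya ∩ Jamal: 08:00-09:20, 10:05-11:30, 15:50-17:15.
Sven ∩ Lila ∩ Divya ∩ Jamal ∩ Sam: 08:00-09:20, 10:05-11:30, 15:50-17:15.
Sven ∩ Lila ∩ Divya ∩ Jamal ∩ Sam ∩ Yuki: 08:00-09:20, 10:05-11:30, 15:50-17:15.

08:00-09:20, 10:05-11:30, 15:50-17:15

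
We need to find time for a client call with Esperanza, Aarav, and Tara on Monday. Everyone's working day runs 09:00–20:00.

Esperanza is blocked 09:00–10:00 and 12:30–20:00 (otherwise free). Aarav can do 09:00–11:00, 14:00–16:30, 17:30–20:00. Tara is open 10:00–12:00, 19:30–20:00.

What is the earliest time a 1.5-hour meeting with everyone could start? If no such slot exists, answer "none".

Esperanza free: 10:00-12:30 (invert busy blocks within the working day).
Aarav free: 09:00-11:00, 14:00-16:30, 17:30-20:00.
Tara free: 10:00-12:00, 19:30-20:00.
Esperanza ∩ Aarav: 10:00-11:00.
Esperanza ∩ Aarav ∩ Tara: 10:00-11:00.
No common window is at least 90 minutes long.

none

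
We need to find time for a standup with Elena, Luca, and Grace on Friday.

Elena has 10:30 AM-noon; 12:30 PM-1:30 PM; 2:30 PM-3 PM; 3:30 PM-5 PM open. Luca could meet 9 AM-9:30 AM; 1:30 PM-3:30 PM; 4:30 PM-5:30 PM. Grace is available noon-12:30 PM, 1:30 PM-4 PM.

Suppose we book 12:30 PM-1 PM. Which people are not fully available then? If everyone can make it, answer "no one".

Elena: free for 12:30-13:00. Luca: not fully free for 12:30-13:00. Grace: not fully free for 12:30-13:00.

Grace, Luca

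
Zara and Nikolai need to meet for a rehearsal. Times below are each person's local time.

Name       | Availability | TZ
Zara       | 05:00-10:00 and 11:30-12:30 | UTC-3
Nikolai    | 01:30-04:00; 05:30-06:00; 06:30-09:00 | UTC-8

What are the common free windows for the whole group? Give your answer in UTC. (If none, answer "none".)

09:30-12:00, 14:30-15:30

Zara in UTC: 08:00-13:00, 14:30-15:30 (add 3h to convert from UTC-3).
Nikolai in UTC: 09:30-12:00, 13:30-14:00, 14:30-17:00 (add 8h to convert from UTC-8).
Zara ∩ Nikolai: 09:30-12:00, 14:30-15:30.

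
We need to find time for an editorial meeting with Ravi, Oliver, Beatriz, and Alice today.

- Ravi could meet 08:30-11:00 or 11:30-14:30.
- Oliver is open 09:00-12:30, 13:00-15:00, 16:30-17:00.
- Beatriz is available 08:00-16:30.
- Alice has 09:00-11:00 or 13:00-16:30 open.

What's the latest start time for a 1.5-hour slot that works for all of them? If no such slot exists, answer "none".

Ravi ∩ Oliver: 09:00-11:00, 11:30-12:30, 13:00-14:30.
Ravi ∩ Oliver ∩ Beatriz: 09:00-11:00, 11:30-12:30, 13:00-14:30.
Ravi ∩ Oliver ∩ Beatriz ∩ Alice: 09:00-11:00, 13:00-14:30.
The last common window of at least 90 minutes is 13:00-14:30; a 90-minute meeting can start as late as 13:00 and still end by 14:30.

13:00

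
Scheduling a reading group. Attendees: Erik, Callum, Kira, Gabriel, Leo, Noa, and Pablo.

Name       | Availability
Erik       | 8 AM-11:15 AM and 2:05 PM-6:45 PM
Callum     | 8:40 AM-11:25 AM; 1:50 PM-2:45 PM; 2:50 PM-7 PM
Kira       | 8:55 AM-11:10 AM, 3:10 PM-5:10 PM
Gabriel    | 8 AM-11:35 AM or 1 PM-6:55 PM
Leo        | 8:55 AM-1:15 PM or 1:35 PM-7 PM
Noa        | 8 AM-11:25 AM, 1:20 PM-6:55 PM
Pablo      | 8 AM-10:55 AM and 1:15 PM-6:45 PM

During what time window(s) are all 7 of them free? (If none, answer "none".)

Erik ∩ Callum: 08:40-11:15, 14:05-14:45, 14:50-18:45.
Erik ∩ Callum ∩ Kira: 08:55-11:10, 15:10-17:10.
Erik ∩ Callum ∩ Kira ∩ Gabriel: 08:55-11:10, 15:10-17:10.
Erik ∩ Callum ∩ Kira ∩ Gabriel ∩ Leo: 08:55-11:10, 15:10-17:10.
Erik ∩ Callum ∩ Kira ∩ Gabriel ∩ Leo ∩ Noa: 08:55-11:10, 15:10-17:10.
Erik ∩ Callum ∩ Kira ∩ Gabriel ∩ Leo ∩ Noa ∩ Pablo: 08:55-10:55, 15:10-17:10.

08:55-10:55, 15:10-17:10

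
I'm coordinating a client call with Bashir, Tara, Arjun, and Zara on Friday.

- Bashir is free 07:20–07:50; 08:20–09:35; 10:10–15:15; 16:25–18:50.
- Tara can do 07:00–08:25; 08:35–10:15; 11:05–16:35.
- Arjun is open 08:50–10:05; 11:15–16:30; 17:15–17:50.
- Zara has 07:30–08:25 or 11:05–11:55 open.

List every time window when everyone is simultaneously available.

Bashir ∩ Tara: 07:20-07:50, 08:20-08:25, 08:35-09:35, 10:10-10:15, 11:05-15:15, 16:25-16:35.
Bashir ∩ Tara ∩ Arjun: 08:50-09:35, 11:15-15:15, 16:25-16:30.
Bashir ∩ Tara ∩ Arjun ∩ Zara: 11:15-11:55.

11:15-11:55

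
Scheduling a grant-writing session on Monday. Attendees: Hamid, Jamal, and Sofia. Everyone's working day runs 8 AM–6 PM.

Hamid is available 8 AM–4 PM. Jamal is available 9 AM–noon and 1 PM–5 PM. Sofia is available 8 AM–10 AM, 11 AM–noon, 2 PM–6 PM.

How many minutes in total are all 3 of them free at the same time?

240

Hamid ∩ Jamal: 09:00-12:00, 13:00-16:00.
Hamid ∩ Jamal ∩ Sofia: 09:00-10:00, 11:00-12:00, 14:00-16:00.
So the common availability across everyone is 09:00-10:00, 11:00-12:00, 14:00-16:00.
Summing the common windows: 60 + 60 + 120 = 240 minutes.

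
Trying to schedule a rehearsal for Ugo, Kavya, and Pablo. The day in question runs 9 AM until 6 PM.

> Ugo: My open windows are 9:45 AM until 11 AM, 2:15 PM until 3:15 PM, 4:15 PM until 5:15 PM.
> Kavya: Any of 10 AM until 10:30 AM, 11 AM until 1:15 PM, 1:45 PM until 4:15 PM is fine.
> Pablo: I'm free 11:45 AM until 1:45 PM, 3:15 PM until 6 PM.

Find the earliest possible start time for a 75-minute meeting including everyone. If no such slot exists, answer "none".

none

Ugo ∩ Kavya: 10:00-10:30, 14:15-15:15.
Ugo ∩ Kavya ∩ Pablo: ∅.
There is no time when everyone is free.
No common window is at least 75 minutes long.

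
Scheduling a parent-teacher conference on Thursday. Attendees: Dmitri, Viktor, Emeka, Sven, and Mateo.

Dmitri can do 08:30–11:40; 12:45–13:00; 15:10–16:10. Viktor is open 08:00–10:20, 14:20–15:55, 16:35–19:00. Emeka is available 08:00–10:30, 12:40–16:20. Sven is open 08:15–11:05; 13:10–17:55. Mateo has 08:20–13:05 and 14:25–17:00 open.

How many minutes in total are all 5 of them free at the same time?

Dmitri ∩ Viktor: 08:30-10:20, 15:10-15:55.
Dmitri ∩ Viktor ∩ Emeka: 08:30-10:20, 15:10-15:55.
Dmitri ∩ Viktor ∩ Emeka ∩ Sven: 08:30-10:20, 15:10-15:55.
Dmitri ∩ Viktor ∩ Emeka ∩ Sven ∩ Mateo: 08:30-10:20, 15:10-15:55.
Summing the common windows: 110 + 45 = 155 minutes.

155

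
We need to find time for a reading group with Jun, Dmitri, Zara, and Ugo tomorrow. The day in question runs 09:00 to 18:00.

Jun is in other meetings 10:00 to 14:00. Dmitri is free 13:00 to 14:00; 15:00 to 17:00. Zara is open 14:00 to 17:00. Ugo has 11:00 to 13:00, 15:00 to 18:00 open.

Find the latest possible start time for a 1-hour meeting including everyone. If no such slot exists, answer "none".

16:00

Jun free: 09:00-10:00, 14:00-18:00 (invert busy blocks within the working day).
Dmitri free: 13:00-14:00, 15:00-17:00.
Zara free: 14:00-17:00.
Ugo free: 11:00-13:00, 15:00-18:00.
Jun ∩ Dmitri: 15:00-17:00.
Jun ∩ Dmitri ∩ Zara: 15:00-17:00.
Jun ∩ Dmitri ∩ Zara ∩ Ugo: 15:00-17:00.
So the common availability across everyone is 15:00-17:00.
The last common window of at least 60 minutes is 15:00-17:00; a 60-minute meeting can start as late as 16:00 and still end by 17:00.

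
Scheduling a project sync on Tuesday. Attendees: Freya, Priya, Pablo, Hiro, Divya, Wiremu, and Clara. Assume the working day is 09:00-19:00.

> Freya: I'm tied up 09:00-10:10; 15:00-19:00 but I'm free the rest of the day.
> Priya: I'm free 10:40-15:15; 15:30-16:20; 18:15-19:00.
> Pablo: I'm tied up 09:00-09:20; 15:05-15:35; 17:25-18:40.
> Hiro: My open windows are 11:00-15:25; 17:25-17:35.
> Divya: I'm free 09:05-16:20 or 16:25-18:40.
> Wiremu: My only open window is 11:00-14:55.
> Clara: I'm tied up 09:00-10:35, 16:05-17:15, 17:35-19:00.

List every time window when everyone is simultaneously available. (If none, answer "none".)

11:00-14:55

Freya free: 10:10-15:00 (invert busy blocks within the working day).
Priya free: 10:40-15:15, 15:30-16:20, 18:15-19:00.
Pablo free: 09:20-15:05, 15:35-17:25, 18:40-19:00 (invert busy blocks within the working day).
Hiro free: 11:00-15:25, 17:25-17:35.
Divya free: 09:05-16:20, 16:25-18:40.
Wiremu free: 11:00-14:55.
Clara free: 10:35-16:05, 17:15-17:35 (invert busy blocks within the working day).
Freya ∩ Priya: 10:40-15:00.
Freya ∩ Priya ∩ Pablo: 10:40-15:00.
Freya ∩ Priya ∩ Pablo ∩ Hiro: 11:00-15:00.
Freya ∩ Priya ∩ Pablo ∩ Hiro ∩ Divya: 11:00-15:00.
Freya ∩ Priya ∩ Pablo ∩ Hiro ∩ Divya ∩ Wiremu: 11:00-14:55.
Freya ∩ Priya ∩ Pablo ∩ Hiro ∩ Divya ∩ Wiremu ∩ Clara: 11:00-14:55.
So the common availability across everyone is 11:00-14:55.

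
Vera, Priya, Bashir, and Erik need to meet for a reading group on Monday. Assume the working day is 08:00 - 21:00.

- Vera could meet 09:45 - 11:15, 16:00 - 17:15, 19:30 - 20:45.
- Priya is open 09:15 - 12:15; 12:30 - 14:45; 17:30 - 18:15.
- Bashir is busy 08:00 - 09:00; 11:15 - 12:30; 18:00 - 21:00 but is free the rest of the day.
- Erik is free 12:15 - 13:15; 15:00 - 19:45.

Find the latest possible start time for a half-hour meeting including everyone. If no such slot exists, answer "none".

none

Vera free: 09:45-11:15, 16:00-17:15, 19:30-20:45.
Priya free: 09:15-12:15, 12:30-14:45, 17:30-18:15.
Bashir free: 09:00-11:15, 12:30-18:00 (invert busy blocks within the working day).
Erik free: 12:15-13:15, 15:00-19:45.
Vera ∩ Priya: 09:45-11:15.
Vera ∩ Priya ∩ Bashir: 09:45-11:15.
Vera ∩ Priya ∩ Bashir ∩ Erik: ∅.
There is no time when everyone is free.
No common window is at least 30 minutes long.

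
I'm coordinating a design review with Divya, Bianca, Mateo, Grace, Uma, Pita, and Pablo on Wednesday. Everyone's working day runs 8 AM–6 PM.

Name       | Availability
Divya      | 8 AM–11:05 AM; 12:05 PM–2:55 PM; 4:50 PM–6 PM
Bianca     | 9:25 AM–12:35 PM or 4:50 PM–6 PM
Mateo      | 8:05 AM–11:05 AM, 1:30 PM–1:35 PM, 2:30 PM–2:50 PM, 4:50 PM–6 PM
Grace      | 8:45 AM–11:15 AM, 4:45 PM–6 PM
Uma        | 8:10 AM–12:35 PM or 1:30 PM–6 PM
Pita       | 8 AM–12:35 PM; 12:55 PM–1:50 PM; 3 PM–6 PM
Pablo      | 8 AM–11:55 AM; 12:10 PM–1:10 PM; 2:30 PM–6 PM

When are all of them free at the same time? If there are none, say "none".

Divya ∩ Bianca: 09:25-11:05, 12:05-12:35, 16:50-18:00.
Divya ∩ Bianca ∩ Mateo: 09:25-11:05, 16:50-18:00.
Divya ∩ Bianca ∩ Mateo ∩ Grace: 09:25-11:05, 16:50-18:00.
Divya ∩ Bianca ∩ Mateo ∩ Grace ∩ Uma: 09:25-11:05, 16:50-18:00.
Divya ∩ Bianca ∩ Mateo ∩ Grace ∩ Uma ∩ Pita: 09:25-11:05, 16:50-18:00.
Divya ∩ Bianca ∩ Mateo ∩ Grace ∩ Uma ∩ Pita ∩ Pablo: 09:25-11:05, 16:50-18:00.

09:25-11:05, 16:50-18:00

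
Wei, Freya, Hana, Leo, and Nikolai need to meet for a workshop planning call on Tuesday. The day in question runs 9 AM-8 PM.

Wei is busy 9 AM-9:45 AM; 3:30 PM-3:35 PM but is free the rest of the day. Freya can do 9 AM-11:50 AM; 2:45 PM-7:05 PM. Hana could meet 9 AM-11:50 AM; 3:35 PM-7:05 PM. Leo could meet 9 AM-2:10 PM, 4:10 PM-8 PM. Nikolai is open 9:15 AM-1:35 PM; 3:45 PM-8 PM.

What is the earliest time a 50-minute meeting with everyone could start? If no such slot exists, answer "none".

Wei free: 09:45-15:30, 15:35-20:00 (invert busy blocks within the working day).
Freya free: 09:00-11:50, 14:45-19:05.
Hana free: 09:00-11:50, 15:35-19:05.
Leo free: 09:00-14:10, 16:10-20:00.
Nikolai free: 09:15-13:35, 15:45-20:00.
Wei ∩ Freya: 09:45-11:50, 14:45-15:30, 15:35-19:05.
Wei ∩ Freya ∩ Hana: 09:45-11:50, 15:35-19:05.
Wei ∩ Freya ∩ Hana ∩ Leo: 09:45-11:50, 16:10-19:05.
Wei ∩ Freya ∩ Hana ∩ Leo ∩ Nikolai: 09:45-11:50, 16:10-19:05.
So the common availability across everyone is 09:45-11:50, 16:10-19:05.
The first common window of at least 50 minutes is 09:45-11:50, so the earliest start is 09:45.

09:45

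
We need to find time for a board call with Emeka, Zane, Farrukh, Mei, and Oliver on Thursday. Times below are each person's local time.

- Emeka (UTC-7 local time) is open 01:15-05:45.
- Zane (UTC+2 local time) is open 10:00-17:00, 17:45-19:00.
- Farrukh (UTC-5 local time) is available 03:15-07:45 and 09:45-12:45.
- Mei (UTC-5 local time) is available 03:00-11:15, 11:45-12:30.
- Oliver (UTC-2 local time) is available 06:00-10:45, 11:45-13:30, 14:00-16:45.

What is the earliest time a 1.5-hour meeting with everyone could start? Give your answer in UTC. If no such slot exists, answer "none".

Emeka in UTC: 08:15-12:45 (add 7h to convert from UTC-7).
Zane in UTC: 08:00-15:00, 15:45-17:00 (subtract 2h to convert from UTC+2).
Farrukh in UTC: 08:15-12:45, 14:45-17:45 (add 5h to convert from UTC-5).
Mei in UTC: 08:00-16:15, 16:45-17:30 (add 5h to convert from UTC-5).
Oliver in UTC: 08:00-12:45, 13:45-15:30, 16:00-18:45 (add 2h to convert from UTC-2).
Emeka ∩ Zane: 08:15-12:45.
Emeka ∩ Zane ∩ Farrukh: 08:15-12:45.
Emeka ∩ Zane ∩ Farrukh ∩ Mei: 08:15-12:45.
Emeka ∩ Zane ∩ Farrukh ∩ Mei ∩ Oliver: 08:15-12:45.
So the common availability across everyone is 08:15-12:45.
The first common window of at least 90 minutes is 08:15-12:45, so the earliest start is 08:15.

08:15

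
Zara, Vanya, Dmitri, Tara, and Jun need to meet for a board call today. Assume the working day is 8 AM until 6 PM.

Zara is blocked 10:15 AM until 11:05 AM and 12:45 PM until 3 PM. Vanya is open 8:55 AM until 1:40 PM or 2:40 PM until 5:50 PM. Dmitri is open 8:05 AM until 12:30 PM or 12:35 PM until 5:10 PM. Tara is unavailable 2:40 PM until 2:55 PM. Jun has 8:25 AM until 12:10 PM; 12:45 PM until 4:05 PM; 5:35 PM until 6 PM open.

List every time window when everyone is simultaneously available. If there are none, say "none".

08:55-10:15, 11:05-12:10, 15:00-16:05

Zara free: 08:00-10:15, 11:05-12:45, 15:00-18:00 (invert busy blocks within the working day).
Vanya free: 08:55-13:40, 14:40-17:50.
Dmitri free: 08:05-12:30, 12:35-17:10.
Tara free: 08:00-14:40, 14:55-18:00 (invert busy blocks within the working day).
Jun free: 08:25-12:10, 12:45-16:05, 17:35-18:00.
Zara ∩ Vanya: 08:55-10:15, 11:05-12:45, 15:00-17:50.
Zara ∩ Vanya ∩ Dmitri: 08:55-10:15, 11:05-12:30, 12:35-12:45, 15:00-17:10.
Zara ∩ Vanya ∩ Dmitri ∩ Tara: 08:55-10:15, 11:05-12:30, 12:35-12:45, 15:00-17:10.
Zara ∩ Vanya ∩ Dmitri ∩ Tara ∩ Jun: 08:55-10:15, 11:05-12:10, 15:00-16:05.
So the common availability across everyone is 08:55-10:15, 11:05-12:10, 15:00-16:05.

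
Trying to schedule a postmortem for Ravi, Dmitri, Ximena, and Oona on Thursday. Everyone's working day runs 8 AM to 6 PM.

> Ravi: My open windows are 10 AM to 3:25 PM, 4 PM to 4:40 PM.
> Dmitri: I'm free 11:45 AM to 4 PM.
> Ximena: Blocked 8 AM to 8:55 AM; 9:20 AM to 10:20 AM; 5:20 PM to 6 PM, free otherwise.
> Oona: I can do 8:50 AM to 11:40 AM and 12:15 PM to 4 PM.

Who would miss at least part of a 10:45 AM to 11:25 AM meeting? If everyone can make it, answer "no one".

Ravi free: 10:00-15:25, 16:00-16:40.
Dmitri free: 11:45-16:00.
Ximena free: 08:55-09:20, 10:20-17:20 (invert busy blocks within the working day).
Oona free: 08:50-11:40, 12:15-16:00.
Ravi: free for 10:45-11:25. Dmitri: not fully free for 10:45-11:25. Ximena: free for 10:45-11:25. Oona: free for 10:45-11:25.

Dmitri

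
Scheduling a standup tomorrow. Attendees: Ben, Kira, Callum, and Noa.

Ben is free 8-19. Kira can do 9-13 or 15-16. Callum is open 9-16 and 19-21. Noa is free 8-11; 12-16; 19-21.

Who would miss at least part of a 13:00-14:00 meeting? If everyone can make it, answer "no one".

Kira

Ben: free for 13:00-14:00. Kira: not fully free for 13:00-14:00. Callum: free for 13:00-14:00. Noa: free for 13:00-14:00.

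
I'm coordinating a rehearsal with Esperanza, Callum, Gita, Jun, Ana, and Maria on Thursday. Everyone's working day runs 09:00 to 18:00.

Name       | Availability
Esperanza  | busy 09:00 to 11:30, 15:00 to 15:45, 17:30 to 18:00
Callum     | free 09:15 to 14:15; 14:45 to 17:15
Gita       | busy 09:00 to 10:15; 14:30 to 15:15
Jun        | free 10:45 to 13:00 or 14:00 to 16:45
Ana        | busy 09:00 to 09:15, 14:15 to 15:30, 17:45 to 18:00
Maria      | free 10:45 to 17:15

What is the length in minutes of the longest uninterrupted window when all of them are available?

90

Esperanza free: 11:30-15:00, 15:45-17:30 (invert busy blocks within the working day).
Callum free: 09:15-14:15, 14:45-17:15.
Gita free: 10:15-14:30, 15:15-18:00 (invert busy blocks within the working day).
Jun free: 10:45-13:00, 14:00-16:45.
Ana free: 09:15-14:15, 15:30-17:45 (invert busy blocks within the working day).
Maria free: 10:45-17:15.
Esperanza ∩ Callum: 11:30-14:15, 14:45-15:00, 15:45-17:15.
Esperanza ∩ Callum ∩ Gita: 11:30-14:15, 15:45-17:15.
Esperanza ∩ Callum ∩ Gita ∩ Jun: 11:30-13:00, 14:00-14:15, 15:45-16:45.
Esperanza ∩ Callum ∩ Gita ∩ Jun ∩ Ana: 11:30-13:00, 14:00-14:15, 15:45-16:45.
Esperanza ∩ Callum ∩ Gita ∩ Jun ∩ Ana ∩ Maria: 11:30-13:00, 14:00-14:15, 15:45-16:45.
So the common availability across everyone is 11:30-13:00, 14:00-14:15, 15:45-16:45.
The longest is 11:30-13:00 at 90 minutes.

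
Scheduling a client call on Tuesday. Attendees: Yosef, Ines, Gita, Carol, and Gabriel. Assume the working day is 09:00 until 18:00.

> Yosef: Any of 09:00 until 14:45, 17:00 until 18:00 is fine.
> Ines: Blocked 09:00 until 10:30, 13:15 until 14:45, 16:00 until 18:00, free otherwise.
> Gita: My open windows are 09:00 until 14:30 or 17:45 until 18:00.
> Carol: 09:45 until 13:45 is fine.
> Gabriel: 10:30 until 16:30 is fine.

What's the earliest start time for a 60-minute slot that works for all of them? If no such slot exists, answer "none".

10:30

Yosef free: 09:00-14:45, 17:00-18:00.
Ines free: 10:30-13:15, 14:45-16:00 (invert busy blocks within the working day).
Gita free: 09:00-14:30, 17:45-18:00.
Carol free: 09:45-13:45.
Gabriel free: 10:30-16:30.
Yosef ∩ Ines: 10:30-13:15.
Yosef ∩ Ines ∩ Gita: 10:30-13:15.
Yosef ∩ Ines ∩ Gita ∩ Carol: 10:30-13:15.
Yosef ∩ Ines ∩ Gita ∩ Carol ∩ Gabriel: 10:30-13:15.
The first common window of at least 60 minutes is 10:30-13:15, so the earliest start is 10:30.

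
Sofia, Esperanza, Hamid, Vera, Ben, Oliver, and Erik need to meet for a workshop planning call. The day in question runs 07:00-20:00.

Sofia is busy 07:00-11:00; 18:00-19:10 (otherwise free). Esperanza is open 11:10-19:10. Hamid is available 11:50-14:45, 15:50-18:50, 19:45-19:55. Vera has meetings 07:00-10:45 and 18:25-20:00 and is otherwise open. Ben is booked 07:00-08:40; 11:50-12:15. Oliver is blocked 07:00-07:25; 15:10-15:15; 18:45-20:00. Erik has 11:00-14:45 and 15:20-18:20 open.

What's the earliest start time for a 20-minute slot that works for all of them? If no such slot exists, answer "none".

Sofia free: 11:00-18:00, 19:10-20:00 (invert busy blocks within the working day).
Esperanza free: 11:10-19:10.
Hamid free: 11:50-14:45, 15:50-18:50, 19:45-19:55.
Vera free: 10:45-18:25 (invert busy blocks within the working day).
Ben free: 08:40-11:50, 12:15-20:00 (invert busy blocks within the working day).
Oliver free: 07:25-15:10, 15:15-18:45 (invert busy blocks within the working day).
Erik free: 11:00-14:45, 15:20-18:20.
Sofia ∩ Esperanza: 11:10-18:00.
Sofia ∩ Esperanza ∩ Hamid: 11:50-14:45, 15:50-18:00.
Sofia ∩ Esperanza ∩ Hamid ∩ Vera: 11:50-14:45, 15:50-18:00.
Sofia ∩ Esperanza ∩ Hamid ∩ Vera ∩ Ben: 12:15-14:45, 15:50-18:00.
Sofia ∩ Esperanza ∩ Hamid ∩ Vera ∩ Ben ∩ Oliver: 12:15-14:45, 15:50-18:00.
Sofia ∩ Esperanza ∩ Hamid ∩ Vera ∩ Ben ∩ Oliver ∩ Erik: 12:15-14:45, 15:50-18:00.
The first common window of at least 20 minutes is 12:15-14:45, so the earliest start is 12:15.

12:15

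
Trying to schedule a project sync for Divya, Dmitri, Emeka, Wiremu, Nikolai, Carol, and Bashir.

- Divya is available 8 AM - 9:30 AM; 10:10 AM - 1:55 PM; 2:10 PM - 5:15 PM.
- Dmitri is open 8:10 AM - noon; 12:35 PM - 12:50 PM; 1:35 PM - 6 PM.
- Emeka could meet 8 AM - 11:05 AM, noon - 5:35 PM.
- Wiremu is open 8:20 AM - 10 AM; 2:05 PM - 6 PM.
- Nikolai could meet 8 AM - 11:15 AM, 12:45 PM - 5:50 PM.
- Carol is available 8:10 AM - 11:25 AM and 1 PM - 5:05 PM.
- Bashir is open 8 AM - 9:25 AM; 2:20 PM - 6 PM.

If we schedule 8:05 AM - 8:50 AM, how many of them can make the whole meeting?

4

Divya, Emeka, Nikolai, and Bashir can make the full 08:05-08:50 slot — that's 4.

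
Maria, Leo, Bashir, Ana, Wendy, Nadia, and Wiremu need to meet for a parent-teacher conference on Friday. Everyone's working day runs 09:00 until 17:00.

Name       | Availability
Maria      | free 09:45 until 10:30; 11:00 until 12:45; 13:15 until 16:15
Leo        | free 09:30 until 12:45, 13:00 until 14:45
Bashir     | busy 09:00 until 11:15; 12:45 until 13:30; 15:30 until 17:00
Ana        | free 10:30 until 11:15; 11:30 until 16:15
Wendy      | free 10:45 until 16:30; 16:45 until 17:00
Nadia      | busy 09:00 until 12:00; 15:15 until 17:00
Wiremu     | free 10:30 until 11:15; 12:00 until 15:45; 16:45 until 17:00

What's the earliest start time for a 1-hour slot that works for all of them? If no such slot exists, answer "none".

13:30

Maria free: 09:45-10:30, 11:00-12:45, 13:15-16:15.
Leo free: 09:30-12:45, 13:00-14:45.
Bashir free: 11:15-12:45, 13:30-15:30 (invert busy blocks within the working day).
Ana free: 10:30-11:15, 11:30-16:15.
Wendy free: 10:45-16:30, 16:45-17:00.
Nadia free: 12:00-15:15 (invert busy blocks within the working day).
Wiremu free: 10:30-11:15, 12:00-15:45, 16:45-17:00.
Maria ∩ Leo: 09:45-10:30, 11:00-12:45, 13:15-14:45.
Maria ∩ Leo ∩ Bashir: 11:15-12:45, 13:30-14:45.
Maria ∩ Leo ∩ Bashir ∩ Ana: 11:30-12:45, 13:30-14:45.
Maria ∩ Leo ∩ Bashir ∩ Ana ∩ Wendy: 11:30-12:45, 13:30-14:45.
Maria ∩ Leo ∩ Bashir ∩ Ana ∩ Wendy ∩ Nadia: 12:00-12:45, 13:30-14:45.
Maria ∩ Leo ∩ Bashir ∩ Ana ∩ Wendy ∩ Nadia ∩ Wiremu: 12:00-12:45, 13:30-14:45.
The first common window of at least 60 minutes is 13:30-14:45, so the earliest start is 13:30.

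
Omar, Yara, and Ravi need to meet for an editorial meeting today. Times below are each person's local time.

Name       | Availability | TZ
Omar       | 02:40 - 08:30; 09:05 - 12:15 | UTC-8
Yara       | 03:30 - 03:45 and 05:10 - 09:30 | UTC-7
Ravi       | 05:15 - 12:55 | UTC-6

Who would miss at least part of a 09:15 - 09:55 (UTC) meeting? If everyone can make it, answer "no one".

Omar in UTC: 10:40-16:30, 17:05-20:15 (add 8h to convert from UTC-8).
Yara in UTC: 10:30-10:45, 12:10-16:30 (add 7h to convert from UTC-7).
Ravi in UTC: 11:15-18:55 (add 6h to convert from UTC-6).
Omar: not fully free for 09:15-09:55. Yara: not fully free for 09:15-09:55. Ravi: not fully free for 09:15-09:55.

Omar, Ravi, Yara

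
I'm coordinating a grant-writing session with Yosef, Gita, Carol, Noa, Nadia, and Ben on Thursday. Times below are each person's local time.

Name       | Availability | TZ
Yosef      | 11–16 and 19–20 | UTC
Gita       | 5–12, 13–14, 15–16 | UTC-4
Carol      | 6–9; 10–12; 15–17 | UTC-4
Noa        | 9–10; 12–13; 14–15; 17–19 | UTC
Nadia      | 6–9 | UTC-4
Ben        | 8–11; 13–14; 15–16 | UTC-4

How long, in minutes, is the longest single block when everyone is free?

Yosef in UTC: 11:00-16:00, 19:00-20:00.
Gita in UTC: 09:00-16:00, 17:00-18:00, 19:00-20:00 (add 4h to convert from UTC-4).
Carol in UTC: 10:00-13:00, 14:00-16:00, 19:00-21:00 (add 4h to convert from UTC-4).
Noa in UTC: 09:00-10:00, 12:00-13:00, 14:00-15:00, 17:00-19:00.
Nadia in UTC: 10:00-13:00 (add 4h to convert from UTC-4).
Ben in UTC: 12:00-15:00, 17:00-18:00, 19:00-20:00 (add 4h to convert from UTC-4).
Yosef ∩ Gita: 11:00-16:00, 19:00-20:00.
Yosef ∩ Gita ∩ Carol: 11:00-13:00, 14:00-16:00, 19:00-20:00.
Yosef ∩ Gita ∩ Carol ∩ Noa: 12:00-13:00, 14:00-15:00.
Yosef ∩ Gita ∩ Carol ∩ Noa ∩ Nadia: 12:00-13:00.
Yosef ∩ Gita ∩ Carol ∩ Noa ∩ Nadia ∩ Ben: 12:00-13:00.
The longest is 12:00-13:00 at 60 minutes.

60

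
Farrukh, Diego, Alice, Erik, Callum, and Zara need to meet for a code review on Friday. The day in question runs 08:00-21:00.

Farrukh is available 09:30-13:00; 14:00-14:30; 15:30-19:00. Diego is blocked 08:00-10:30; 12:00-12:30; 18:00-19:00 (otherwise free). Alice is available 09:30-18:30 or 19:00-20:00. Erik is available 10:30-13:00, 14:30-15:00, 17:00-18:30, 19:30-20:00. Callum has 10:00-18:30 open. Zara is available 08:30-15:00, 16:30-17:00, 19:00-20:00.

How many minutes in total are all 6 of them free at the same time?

Farrukh free: 09:30-13:00, 14:00-14:30, 15:30-19:00.
Diego free: 10:30-12:00, 12:30-18:00, 19:00-21:00 (invert busy blocks within the working day).
Alice free: 09:30-18:30, 19:00-20:00.
Erik free: 10:30-13:00, 14:30-15:00, 17:00-18:30, 19:30-20:00.
Callum free: 10:00-18:30.
Zara free: 08:30-15:00, 16:30-17:00, 19:00-20:00.
Farrukh ∩ Diego: 10:30-12:00, 12:30-13:00, 14:00-14:30, 15:30-18:00.
Farrukh ∩ Diego ∩ Alice: 10:30-12:00, 12:30-13:00, 14:00-14:30, 15:30-18:00.
Farrukh ∩ Diego ∩ Alice ∩ Erik: 10:30-12:00, 12:30-13:00, 17:00-18:00.
Farrukh ∩ Diego ∩ Alice ∩ Erik ∩ Callum: 10:30-12:00, 12:30-13:00, 17:00-18:00.
Farrukh ∩ Diego ∩ Alice ∩ Erik ∩ Callum ∩ Zara: 10:30-12:00, 12:30-13:00.
So the common availability across everyone is 10:30-12:00, 12:30-13:00.
Summing the common windows: 90 + 30 = 120 minutes.

120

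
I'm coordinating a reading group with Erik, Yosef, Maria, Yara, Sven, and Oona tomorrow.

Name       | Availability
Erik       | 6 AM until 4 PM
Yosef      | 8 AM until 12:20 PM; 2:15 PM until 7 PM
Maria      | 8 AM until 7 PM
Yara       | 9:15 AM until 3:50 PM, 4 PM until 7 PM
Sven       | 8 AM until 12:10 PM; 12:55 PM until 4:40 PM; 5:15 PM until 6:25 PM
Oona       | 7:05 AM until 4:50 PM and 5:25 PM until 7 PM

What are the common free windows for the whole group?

09:15-12:10, 14:15-15:50

Erik ∩ Yosef: 08:00-12:20, 14:15-16:00.
Erik ∩ Yosef ∩ Maria: 08:00-12:20, 14:15-16:00.
Erik ∩ Yosef ∩ Maria ∩ Yara: 09:15-12:20, 14:15-15:50.
Erik ∩ Yosef ∩ Maria ∩ Yara ∩ Sven: 09:15-12:10, 14:15-15:50.
Erik ∩ Yosef ∩ Maria ∩ Yara ∩ Sven ∩ Oona: 09:15-12:10, 14:15-15:50.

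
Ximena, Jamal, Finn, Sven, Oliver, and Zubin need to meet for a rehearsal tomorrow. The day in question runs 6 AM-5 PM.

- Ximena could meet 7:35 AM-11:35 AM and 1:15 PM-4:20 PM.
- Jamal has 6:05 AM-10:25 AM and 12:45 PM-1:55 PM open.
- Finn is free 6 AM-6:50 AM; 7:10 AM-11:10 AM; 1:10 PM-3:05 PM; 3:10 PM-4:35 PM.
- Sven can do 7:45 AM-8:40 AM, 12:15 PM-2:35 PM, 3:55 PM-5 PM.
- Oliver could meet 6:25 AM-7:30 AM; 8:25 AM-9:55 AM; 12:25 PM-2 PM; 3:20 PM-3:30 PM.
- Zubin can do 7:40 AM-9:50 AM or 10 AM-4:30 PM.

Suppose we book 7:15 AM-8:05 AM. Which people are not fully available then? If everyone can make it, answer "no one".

Ximena: not fully free for 07:15-08:05. Jamal: free for 07:15-08:05. Finn: free for 07:15-08:05. Sven: not fully free for 07:15-08:05. Oliver: not fully free for 07:15-08:05. Zubin: not fully free for 07:15-08:05.

Oliver, Sven, Ximena, Zubin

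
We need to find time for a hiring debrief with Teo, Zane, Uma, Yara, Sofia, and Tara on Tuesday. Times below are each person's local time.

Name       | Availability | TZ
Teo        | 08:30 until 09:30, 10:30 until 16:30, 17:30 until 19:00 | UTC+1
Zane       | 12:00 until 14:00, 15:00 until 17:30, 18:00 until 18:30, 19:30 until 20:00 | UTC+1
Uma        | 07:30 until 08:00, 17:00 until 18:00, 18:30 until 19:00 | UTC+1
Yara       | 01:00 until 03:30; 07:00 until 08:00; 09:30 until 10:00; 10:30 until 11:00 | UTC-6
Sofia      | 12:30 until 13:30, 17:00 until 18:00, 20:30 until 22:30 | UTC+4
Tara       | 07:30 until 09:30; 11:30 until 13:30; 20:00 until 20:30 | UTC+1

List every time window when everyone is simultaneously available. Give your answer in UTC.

Teo in UTC: 07:30-08:30, 09:30-15:30, 16:30-18:00 (subtract 1h to convert from UTC+1).
Zane in UTC: 11:00-13:00, 14:00-16:30, 17:00-17:30, 18:30-19:00 (subtract 1h to convert from UTC+1).
Uma in UTC: 06:30-07:00, 16:00-17:00, 17:30-18:00 (subtract 1h to convert from UTC+1).
Yara in UTC: 07:00-09:30, 13:00-14:00, 15:30-16:00, 16:30-17:00 (add 6h to convert from UTC-6).
Sofia in UTC: 08:30-09:30, 13:00-14:00, 16:30-18:30 (subtract 4h to convert from UTC+4).
Tara in UTC: 06:30-08:30, 10:30-12:30, 19:00-19:30 (subtract 1h to convert from UTC+1).
Teo ∩ Zane: 11:00-13:00, 14:00-15:30, 17:00-17:30.
Teo ∩ Zane ∩ Uma: ∅.
Teo ∩ Zane ∩ Uma ∩ Yara: ∅.
Teo ∩ Zane ∩ Uma ∩ Yara ∩ Sofia: ∅.
Teo ∩ Zane ∩ Uma ∩ Yara ∩ Sofia ∩ Tara: ∅.
There is no time when everyone is free.

none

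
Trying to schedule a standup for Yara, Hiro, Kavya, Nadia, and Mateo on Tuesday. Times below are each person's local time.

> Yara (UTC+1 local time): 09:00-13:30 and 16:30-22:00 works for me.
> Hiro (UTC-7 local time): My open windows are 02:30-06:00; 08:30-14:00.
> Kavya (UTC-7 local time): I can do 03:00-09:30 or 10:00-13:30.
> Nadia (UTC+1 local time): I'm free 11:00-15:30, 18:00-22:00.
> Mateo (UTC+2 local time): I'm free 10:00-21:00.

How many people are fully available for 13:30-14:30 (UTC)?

3

Yara in UTC: 08:00-12:30, 15:30-21:00 (subtract 1h to convert from UTC+1).
Hiro in UTC: 09:30-13:00, 15:30-21:00 (add 7h to convert from UTC-7).
Kavya in UTC: 10:00-16:30, 17:00-20:30 (add 7h to convert from UTC-7).
Nadia in UTC: 10:00-14:30, 17:00-21:00 (subtract 1h to convert from UTC+1).
Mateo in UTC: 08:00-19:00 (subtract 2h to convert from UTC+2).
Kavya, Nadia, and Mateo can make the full 13:30-14:30 slot — that's 3.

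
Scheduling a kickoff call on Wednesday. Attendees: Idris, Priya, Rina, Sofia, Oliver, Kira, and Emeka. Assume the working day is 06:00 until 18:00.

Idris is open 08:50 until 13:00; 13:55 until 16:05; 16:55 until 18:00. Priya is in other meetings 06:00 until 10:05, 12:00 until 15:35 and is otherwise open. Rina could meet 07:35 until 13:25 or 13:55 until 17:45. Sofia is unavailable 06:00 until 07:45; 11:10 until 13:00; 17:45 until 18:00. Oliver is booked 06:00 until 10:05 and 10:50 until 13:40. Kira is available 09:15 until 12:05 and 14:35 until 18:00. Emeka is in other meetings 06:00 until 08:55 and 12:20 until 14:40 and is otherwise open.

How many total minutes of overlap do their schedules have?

Idris free: 08:50-13:00, 13:55-16:05, 16:55-18:00.
Priya free: 10:05-12:00, 15:35-18:00 (invert busy blocks within the working day).
Rina free: 07:35-13:25, 13:55-17:45.
Sofia free: 07:45-11:10, 13:00-17:45 (invert busy blocks within the working day).
Oliver free: 10:05-10:50, 13:40-18:00 (invert busy blocks within the working day).
Kira free: 09:15-12:05, 14:35-18:00.
Emeka free: 08:55-12:20, 14:40-18:00 (invert busy blocks within the working day).
Idris ∩ Priya: 10:05-12:00, 15:35-16:05, 16:55-18:00.
Idris ∩ Priya ∩ Rina: 10:05-12:00, 15:35-16:05, 16:55-17:45.
Idris ∩ Priya ∩ Rina ∩ Sofia: 10:05-11:10, 15:35-16:05, 16:55-17:45.
Idris ∩ Priya ∩ Rina ∩ Sofia ∩ Oliver: 10:05-10:50, 15:35-16:05, 16:55-17:45.
Idris ∩ Priya ∩ Rina ∩ Sofia ∩ Oliver ∩ Kira: 10:05-10:50, 15:35-16:05, 16:55-17:45.
Idris ∩ Priya ∩ Rina ∩ Sofia ∩ Oliver ∩ Kira ∩ Emeka: 10:05-10:50, 15:35-16:05, 16:55-17:45.
Summing the common windows: 45 + 30 + 50 = 125 minutes.

125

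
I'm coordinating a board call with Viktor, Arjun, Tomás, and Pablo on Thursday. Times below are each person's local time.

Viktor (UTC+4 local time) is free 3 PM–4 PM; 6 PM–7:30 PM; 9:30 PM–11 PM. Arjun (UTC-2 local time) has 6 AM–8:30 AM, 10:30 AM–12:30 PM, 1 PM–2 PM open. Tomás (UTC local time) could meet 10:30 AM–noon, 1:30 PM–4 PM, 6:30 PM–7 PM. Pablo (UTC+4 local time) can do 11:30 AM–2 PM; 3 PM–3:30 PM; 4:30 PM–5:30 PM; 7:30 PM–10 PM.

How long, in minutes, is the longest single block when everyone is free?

0

Viktor in UTC: 11:00-12:00, 14:00-15:30, 17:30-19:00 (subtract 4h to convert from UTC+4).
Arjun in UTC: 08:00-10:30, 12:30-14:30, 15:00-16:00 (add 2h to convert from UTC-2).
Tomás in UTC: 10:30-12:00, 13:30-16:00, 18:30-19:00.
Pablo in UTC: 07:30-10:00, 11:00-11:30, 12:30-13:30, 15:30-18:00 (subtract 4h to convert from UTC+4).
Viktor ∩ Arjun: 14:00-14:30, 15:00-15:30.
Viktor ∩ Arjun ∩ Tomás: 14:00-14:30, 15:00-15:30.
Viktor ∩ Arjun ∩ Tomás ∩ Pablo: ∅.
There is no time when everyone is free.
No common window exists, so the longest block is 0 minutes.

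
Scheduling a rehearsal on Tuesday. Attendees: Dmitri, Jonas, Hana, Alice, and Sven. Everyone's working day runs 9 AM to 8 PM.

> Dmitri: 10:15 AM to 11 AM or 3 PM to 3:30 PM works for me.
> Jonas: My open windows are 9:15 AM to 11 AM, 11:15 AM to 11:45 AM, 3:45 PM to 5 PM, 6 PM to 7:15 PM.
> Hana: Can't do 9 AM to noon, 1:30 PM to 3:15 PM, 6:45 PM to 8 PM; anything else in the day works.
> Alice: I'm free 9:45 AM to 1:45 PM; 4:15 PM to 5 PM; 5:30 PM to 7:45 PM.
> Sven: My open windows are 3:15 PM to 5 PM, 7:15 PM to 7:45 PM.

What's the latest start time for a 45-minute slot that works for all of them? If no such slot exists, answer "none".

none

Dmitri free: 10:15-11:00, 15:00-15:30.
Jonas free: 09:15-11:00, 11:15-11:45, 15:45-17:00, 18:00-19:15.
Hana free: 12:00-13:30, 15:15-18:45 (invert busy blocks within the working day).
Alice free: 09:45-13:45, 16:15-17:00, 17:30-19:45.
Sven free: 15:15-17:00, 19:15-19:45.
Dmitri ∩ Jonas: 10:15-11:00.
Dmitri ∩ Jonas ∩ Hana: ∅.
Dmitri ∩ Jonas ∩ Hana ∩ Alice: ∅.
Dmitri ∩ Jonas ∩ Hana ∩ Alice ∩ Sven: ∅.
There is no time when everyone is free.
No common window is at least 45 minutes long.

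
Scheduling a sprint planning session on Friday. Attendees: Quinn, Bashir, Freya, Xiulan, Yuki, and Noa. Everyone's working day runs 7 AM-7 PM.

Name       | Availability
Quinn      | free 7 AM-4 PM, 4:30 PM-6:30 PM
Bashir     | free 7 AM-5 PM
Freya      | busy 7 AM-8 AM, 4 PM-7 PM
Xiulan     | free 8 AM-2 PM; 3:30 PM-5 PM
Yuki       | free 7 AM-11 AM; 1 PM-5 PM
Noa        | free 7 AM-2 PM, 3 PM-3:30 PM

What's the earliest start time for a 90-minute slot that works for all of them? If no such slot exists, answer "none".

08:00

Quinn free: 07:00-16:00, 16:30-18:30.
Bashir free: 07:00-17:00.
Freya free: 08:00-16:00 (invert busy blocks within the working day).
Xiulan free: 08:00-14:00, 15:30-17:00.
Yuki free: 07:00-11:00, 13:00-17:00.
Noa free: 07:00-14:00, 15:00-15:30.
Quinn ∩ Bashir: 07:00-16:00, 16:30-17:00.
Quinn ∩ Bashir ∩ Freya: 08:00-16:00.
Quinn ∩ Bashir ∩ Freya ∩ Xiulan: 08:00-14:00, 15:30-16:00.
Quinn ∩ Bashir ∩ Freya ∩ Xiulan ∩ Yuki: 08:00-11:00, 13:00-14:00, 15:30-16:00.
Quinn ∩ Bashir ∩ Freya ∩ Xiulan ∩ Yuki ∩ Noa: 08:00-11:00, 13:00-14:00.
Those are the intersection windows.
The first common window of at least 90 minutes is 08:00-11:00, so the earliest start is 08:00.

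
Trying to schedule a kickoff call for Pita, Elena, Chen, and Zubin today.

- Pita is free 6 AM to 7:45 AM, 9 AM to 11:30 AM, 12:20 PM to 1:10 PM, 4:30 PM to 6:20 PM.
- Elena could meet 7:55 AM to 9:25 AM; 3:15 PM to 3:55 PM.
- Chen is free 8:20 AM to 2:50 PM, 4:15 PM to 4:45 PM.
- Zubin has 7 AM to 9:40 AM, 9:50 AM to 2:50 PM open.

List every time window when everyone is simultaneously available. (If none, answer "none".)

09:00-09:25

Pita ∩ Elena: 09:00-09:25.
Pita ∩ Elena ∩ Chen: 09:00-09:25.
Pita ∩ Elena ∩ Chen ∩ Zubin: 09:00-09:25.
Those are the intersection windows.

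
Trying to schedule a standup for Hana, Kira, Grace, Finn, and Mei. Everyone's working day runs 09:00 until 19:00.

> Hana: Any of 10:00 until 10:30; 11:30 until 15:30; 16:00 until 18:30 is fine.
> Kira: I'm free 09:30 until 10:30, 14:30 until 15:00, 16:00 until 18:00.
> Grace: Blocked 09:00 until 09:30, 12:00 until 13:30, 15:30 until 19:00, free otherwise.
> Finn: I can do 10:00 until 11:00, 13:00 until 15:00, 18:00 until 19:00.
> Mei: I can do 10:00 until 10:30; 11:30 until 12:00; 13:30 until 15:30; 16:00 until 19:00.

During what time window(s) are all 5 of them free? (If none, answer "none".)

10:00-10:30, 14:30-15:00

Hana free: 10:00-10:30, 11:30-15:30, 16:00-18:30.
Kira free: 09:30-10:30, 14:30-15:00, 16:00-18:00.
Grace free: 09:30-12:00, 13:30-15:30 (invert busy blocks within the working day).
Finn free: 10:00-11:00, 13:00-15:00, 18:00-19:00.
Mei free: 10:00-10:30, 11:30-12:00, 13:30-15:30, 16:00-19:00.
Hana ∩ Kira: 10:00-10:30, 14:30-15:00, 16:00-18:00.
Hana ∩ Kira ∩ Grace: 10:00-10:30, 14:30-15:00.
Hana ∩ Kira ∩ Grace ∩ Finn: 10:00-10:30, 14:30-15:00.
Hana ∩ Kira ∩ Grace ∩ Finn ∩ Mei: 10:00-10:30, 14:30-15:00.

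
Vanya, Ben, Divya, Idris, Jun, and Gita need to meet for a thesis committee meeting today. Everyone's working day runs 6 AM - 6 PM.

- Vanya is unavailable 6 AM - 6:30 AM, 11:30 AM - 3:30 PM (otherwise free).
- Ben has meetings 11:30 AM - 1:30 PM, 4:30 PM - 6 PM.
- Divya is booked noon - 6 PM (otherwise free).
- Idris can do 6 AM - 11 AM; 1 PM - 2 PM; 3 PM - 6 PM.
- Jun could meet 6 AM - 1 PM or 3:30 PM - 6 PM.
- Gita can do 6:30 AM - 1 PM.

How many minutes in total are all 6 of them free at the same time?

Vanya free: 06:30-11:30, 15:30-18:00 (invert busy blocks within the working day).
Ben free: 06:00-11:30, 13:30-16:30 (invert busy blocks within the working day).
Divya free: 06:00-12:00 (invert busy blocks within the working day).
Idris free: 06:00-11:00, 13:00-14:00, 15:00-18:00.
Jun free: 06:00-13:00, 15:30-18:00.
Gita free: 06:30-13:00.
Vanya ∩ Ben: 06:30-11:30, 15:30-16:30.
Vanya ∩ Ben ∩ Divya: 06:30-11:30.
Vanya ∩ Ben ∩ Divya ∩ Idris: 06:30-11:00.
Vanya ∩ Ben ∩ Divya ∩ Idris ∩ Jun: 06:30-11:00.
Vanya ∩ Ben ∩ Divya ∩ Idris ∩ Jun ∩ Gita: 06:30-11:00.
So the common availability across everyone is 06:30-11:00.
That's a single block of 270 minutes.

270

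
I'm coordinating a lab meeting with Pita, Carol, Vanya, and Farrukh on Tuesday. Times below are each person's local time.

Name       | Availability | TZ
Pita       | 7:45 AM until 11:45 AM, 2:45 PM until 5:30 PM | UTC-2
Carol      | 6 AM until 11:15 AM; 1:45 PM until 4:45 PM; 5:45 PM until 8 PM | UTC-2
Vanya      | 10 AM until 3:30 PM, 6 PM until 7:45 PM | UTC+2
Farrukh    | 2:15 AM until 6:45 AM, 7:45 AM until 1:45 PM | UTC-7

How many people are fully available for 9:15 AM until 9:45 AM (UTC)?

3

Pita in UTC: 09:45-13:45, 16:45-19:30 (add 2h to convert from UTC-2).
Carol in UTC: 08:00-13:15, 15:45-18:45, 19:45-22:00 (add 2h to convert from UTC-2).
Vanya in UTC: 08:00-13:30, 16:00-17:45 (subtract 2h to convert from UTC+2).
Farrukh in UTC: 09:15-13:45, 14:45-20:45 (add 7h to convert from UTC-7).
Carol, Vanya, and Farrukh can make the full 09:15-09:45 slot — that's 3.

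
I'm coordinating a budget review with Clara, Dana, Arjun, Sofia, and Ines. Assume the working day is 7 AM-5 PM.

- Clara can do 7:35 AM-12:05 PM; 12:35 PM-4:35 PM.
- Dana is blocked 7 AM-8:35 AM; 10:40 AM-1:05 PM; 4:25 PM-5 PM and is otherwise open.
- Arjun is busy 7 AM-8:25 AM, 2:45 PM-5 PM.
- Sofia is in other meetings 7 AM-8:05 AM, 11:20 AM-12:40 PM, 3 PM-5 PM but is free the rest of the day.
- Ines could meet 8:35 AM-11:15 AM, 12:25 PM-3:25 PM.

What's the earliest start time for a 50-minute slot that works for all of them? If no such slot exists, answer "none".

Clara free: 07:35-12:05, 12:35-16:35.
Dana free: 08:35-10:40, 13:05-16:25 (invert busy blocks within the working day).
Arjun free: 08:25-14:45 (invert busy blocks within the working day).
Sofia free: 08:05-11:20, 12:40-15:00 (invert busy blocks within the working day).
Ines free: 08:35-11:15, 12:25-15:25.
Clara ∩ Dana: 08:35-10:40, 13:05-16:25.
Clara ∩ Dana ∩ Arjun: 08:35-10:40, 13:05-14:45.
Clara ∩ Dana ∩ Arjun ∩ Sofia: 08:35-10:40, 13:05-14:45.
Clara ∩ Dana ∩ Arjun ∩ Sofia ∩ Ines: 08:35-10:40, 13:05-14:45.
The first common window of at least 50 minutes is 08:35-10:40, so the earliest start is 08:35.

08:35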